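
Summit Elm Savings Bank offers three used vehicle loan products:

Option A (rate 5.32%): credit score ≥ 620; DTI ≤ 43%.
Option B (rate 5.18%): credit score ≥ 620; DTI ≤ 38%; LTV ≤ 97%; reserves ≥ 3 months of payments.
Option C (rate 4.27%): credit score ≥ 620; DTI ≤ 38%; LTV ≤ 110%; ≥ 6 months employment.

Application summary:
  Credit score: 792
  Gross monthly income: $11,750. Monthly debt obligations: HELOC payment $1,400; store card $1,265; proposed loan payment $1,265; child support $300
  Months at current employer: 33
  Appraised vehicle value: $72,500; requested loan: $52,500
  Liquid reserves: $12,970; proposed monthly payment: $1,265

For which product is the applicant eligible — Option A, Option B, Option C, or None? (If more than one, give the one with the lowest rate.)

Total debts = (1,400 + 1,265 + 1,265 + 300) = 4,230; DTI = 4,230/11,750 = 36%.
LTV = 52,500/72,500 = 72.4%.
Reserves = 12,970/1,265 = 10.3 months.
Option A: score 792 ≥ 620; DTI 36% ≤ 43% → qualifies.
Option B: score 792 ≥ 620; DTI 36% ≤ 38%; LTV 72.4% ≤ 97%; reserves 10.3 ≥ 3 mo → qualifies.
Option C: score 792 ≥ 620; DTI 36% ≤ 38%; LTV 72.4% ≤ 110%; employment 33 ≥ 6 mo → qualifies.
Qualifying: Option A, Option B, Option C. Lowest rate is 4.27% → Option C.

Option C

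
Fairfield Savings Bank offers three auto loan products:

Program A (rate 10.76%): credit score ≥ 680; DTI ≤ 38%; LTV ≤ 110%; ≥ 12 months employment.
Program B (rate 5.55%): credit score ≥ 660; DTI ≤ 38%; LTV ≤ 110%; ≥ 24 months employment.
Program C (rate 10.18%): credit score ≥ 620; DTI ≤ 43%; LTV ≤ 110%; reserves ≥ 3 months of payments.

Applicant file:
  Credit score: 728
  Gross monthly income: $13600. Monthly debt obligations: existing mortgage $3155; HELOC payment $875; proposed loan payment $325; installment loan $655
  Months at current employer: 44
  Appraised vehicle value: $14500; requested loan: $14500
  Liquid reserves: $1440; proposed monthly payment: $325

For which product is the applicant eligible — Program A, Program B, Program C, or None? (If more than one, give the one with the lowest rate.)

Program B

Total debts = (3,155 + 875 + 325 + 655) = 5,010; DTI = 5,010/13,600 = 36.8%.
LTV = 14,500/14,500 = 100%.
Reserves = 1,440/325 = 4.4 months.
Program A: score 728 ≥ 680; DTI 36.8% ≤ 38%; LTV 100% ≤ 110%; employment 44 ≥ 12 mo → qualifies.
Program B: score 728 ≥ 660; DTI 36.8% ≤ 38%; LTV 100% ≤ 110%; employment 44 ≥ 24 mo → qualifies.
Program C: score 728 ≥ 620; DTI 36.8% ≤ 43%; LTV 100% ≤ 110%; reserves 4.4 ≥ 3 mo → qualifies.
Qualifying: Program A, Program B, Program C. Lowest rate is 5.55% → Program B.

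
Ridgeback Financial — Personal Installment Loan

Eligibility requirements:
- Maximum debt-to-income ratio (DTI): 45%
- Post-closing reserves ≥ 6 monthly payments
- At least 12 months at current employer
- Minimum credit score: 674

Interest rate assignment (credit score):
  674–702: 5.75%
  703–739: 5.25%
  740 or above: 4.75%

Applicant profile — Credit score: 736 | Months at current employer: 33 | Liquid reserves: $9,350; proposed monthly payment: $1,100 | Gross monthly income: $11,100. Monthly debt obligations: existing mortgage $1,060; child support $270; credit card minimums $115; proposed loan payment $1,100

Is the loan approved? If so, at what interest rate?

Credit score 736 ≥ 674 (meets minimum)
Reserves: 9,350 ÷ 1,100 = 8.5 months (meets 6-month minimum)
Employment 33 ≥ 12 months
Total monthly debts = (1,060 + 270 + 115 + 1,100) = 2,545. Debt-to-income = 2,545/11,100 = 22.9% — meets 45% limit
All requirements met. Score 736 falls in the 703–739 tier → 5.25%.

Approved at 5.25%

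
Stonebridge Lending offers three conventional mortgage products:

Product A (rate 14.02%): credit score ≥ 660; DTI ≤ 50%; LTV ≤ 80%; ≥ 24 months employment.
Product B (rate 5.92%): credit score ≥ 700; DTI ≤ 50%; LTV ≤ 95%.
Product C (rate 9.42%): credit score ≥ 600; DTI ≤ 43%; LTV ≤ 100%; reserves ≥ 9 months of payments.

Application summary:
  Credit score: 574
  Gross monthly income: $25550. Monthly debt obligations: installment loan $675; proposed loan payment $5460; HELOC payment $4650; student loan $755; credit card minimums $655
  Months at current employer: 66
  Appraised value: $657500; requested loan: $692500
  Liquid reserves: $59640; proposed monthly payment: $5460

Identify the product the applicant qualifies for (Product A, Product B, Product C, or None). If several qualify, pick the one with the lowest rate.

None

Total debts = (675 + 5,460 + 4,650 + 755 + 655) = 12,195; DTI = 12,195/25,550 = 47.7%.
LTV = 692,500/657,500 = 105.3%.
Reserves = 59,640/5,460 = 10.9 months.
Product A: score 574 < 660; DTI 47.7% ≤ 50%; LTV 105.3% > 80%; employment 66 ≥ 24 mo → does not qualify.
Product B: score 574 < 700; DTI 47.7% ≤ 50%; LTV 105.3% > 95% → does not qualify.
Product C: score 574 < 600; DTI 47.7% > 43%; LTV 105.3% > 100%; reserves 10.9 ≥ 9 mo → does not qualify.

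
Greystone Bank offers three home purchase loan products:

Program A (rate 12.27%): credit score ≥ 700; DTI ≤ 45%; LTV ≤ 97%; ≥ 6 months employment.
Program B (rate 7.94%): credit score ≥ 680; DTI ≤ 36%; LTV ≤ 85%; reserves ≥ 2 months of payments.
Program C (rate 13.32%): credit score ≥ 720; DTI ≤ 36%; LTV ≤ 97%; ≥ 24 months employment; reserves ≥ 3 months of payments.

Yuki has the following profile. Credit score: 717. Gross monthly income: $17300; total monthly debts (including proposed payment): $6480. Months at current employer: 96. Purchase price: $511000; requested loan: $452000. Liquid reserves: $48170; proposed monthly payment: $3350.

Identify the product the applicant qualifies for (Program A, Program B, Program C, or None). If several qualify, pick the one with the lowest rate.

DTI = 6,480/17,300 = 37.5%.
LTV = 452,000/511,000 = 88.5%.
Reserves = 48,170/3,350 = 14.4 months.
Program A: score 717 ≥ 700; DTI 37.5% ≤ 45%; LTV 88.5% ≤ 97%; employment 96 ≥ 6 mo → qualifies.
Program B: score 717 ≥ 680; DTI 37.5% > 36%; LTV 88.5% > 85%; reserves 14.4 ≥ 2 mo → does not qualify.
Program C: score 717 < 720; DTI 37.5% > 36%; LTV 88.5% ≤ 97%; employment 96 ≥ 24 mo; reserves 14.4 ≥ 3 mo → does not qualify.

Program A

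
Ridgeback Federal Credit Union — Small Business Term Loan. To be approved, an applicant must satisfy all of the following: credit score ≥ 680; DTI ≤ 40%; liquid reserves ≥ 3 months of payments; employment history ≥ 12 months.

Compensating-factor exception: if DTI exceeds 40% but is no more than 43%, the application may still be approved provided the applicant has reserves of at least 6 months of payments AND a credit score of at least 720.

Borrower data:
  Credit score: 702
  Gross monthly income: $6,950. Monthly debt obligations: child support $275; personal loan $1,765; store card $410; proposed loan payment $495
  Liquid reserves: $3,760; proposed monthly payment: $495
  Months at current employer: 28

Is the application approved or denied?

Credit score 702 ≥ 680 (meets base)
Total debts = (275 + 1,765 + 410 + 495) = 2,945. DTI = 2,945/6,950 = 42.4% > 40% — standard DTI limit exceeded.
Reserves = 3,760/495 = 7.6 months ≥ 3
Employment 28 ≥ 12 months
DTI 42.4% is within the 40%–43% exception band; checking compensating factors.
Override check — reserves: 7.6 mo (ok); score: 702 (below 720).
Compensating-factor requirement not fully met.

Denied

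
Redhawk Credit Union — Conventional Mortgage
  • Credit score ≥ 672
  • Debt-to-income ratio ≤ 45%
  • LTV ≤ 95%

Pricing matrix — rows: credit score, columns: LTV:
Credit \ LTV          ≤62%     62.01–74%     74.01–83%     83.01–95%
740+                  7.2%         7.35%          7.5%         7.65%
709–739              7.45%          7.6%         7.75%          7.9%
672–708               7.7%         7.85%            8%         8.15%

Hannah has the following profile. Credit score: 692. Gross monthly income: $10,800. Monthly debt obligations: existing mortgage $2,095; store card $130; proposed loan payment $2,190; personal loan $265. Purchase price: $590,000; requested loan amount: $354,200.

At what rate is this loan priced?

Credit score 692 ≥ 672; Total monthly debts = (2,095 + 130 + 2,190 + 265) = 4,680. DTI = 4,680/10,800 = 43.3% ≤ 45%
LTV: 354,200 ÷ 590,000 = 60%, within 95% cap
Credit 692 → row 672–708; LTV 60% → column ≤62%. Grid cell → 7.7%.

7.7%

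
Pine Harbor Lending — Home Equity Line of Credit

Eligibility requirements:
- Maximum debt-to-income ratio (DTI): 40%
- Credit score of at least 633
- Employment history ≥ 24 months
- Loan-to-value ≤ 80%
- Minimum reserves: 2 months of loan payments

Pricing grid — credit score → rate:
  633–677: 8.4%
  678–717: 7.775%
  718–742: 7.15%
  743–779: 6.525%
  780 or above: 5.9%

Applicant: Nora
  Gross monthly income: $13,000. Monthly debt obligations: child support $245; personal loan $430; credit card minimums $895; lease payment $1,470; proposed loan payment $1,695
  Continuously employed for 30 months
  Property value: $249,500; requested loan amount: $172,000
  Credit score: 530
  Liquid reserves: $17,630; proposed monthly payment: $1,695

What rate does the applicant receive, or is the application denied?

Denied

Credit score 530 < 633 (below minimum)
Total monthly debts = (245 + 430 + 895 + 1,470 + 1,695) = 4,735. Debt-to-income = 4,735/13,000 = 36.4% — meets 40% limit
Employment 30 ≥ 24 months
Reserves = 17,630/1,695 = 10.4 months ≥ 2
Loan-to-value = 172,000/249,500 = 68.9% — pass (80% max)
Not all requirements met → denied.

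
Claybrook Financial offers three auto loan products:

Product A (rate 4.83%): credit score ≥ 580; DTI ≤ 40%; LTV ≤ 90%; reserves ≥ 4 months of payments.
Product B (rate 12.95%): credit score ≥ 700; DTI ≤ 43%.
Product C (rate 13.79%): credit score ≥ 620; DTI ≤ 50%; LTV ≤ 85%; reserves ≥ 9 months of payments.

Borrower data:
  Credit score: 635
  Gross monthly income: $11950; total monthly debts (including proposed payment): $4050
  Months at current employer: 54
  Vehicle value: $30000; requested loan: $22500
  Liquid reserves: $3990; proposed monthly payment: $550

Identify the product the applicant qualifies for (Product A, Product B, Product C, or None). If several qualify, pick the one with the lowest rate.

DTI = 4,050/11,950 = 33.9%.
LTV = 22,500/30,000 = 75%.
Reserves = 3,990/550 = 7.3 months.
Product A: score 635 ≥ 580; DTI 33.9% ≤ 40%; LTV 75% ≤ 90%; reserves 7.3 ≥ 4 mo → qualifies.
Product B: score 635 < 700; DTI 33.9% ≤ 43% → does not qualify.
Product C: score 635 ≥ 620; DTI 33.9% ≤ 50%; LTV 75% ≤ 85%; reserves 7.3 < 9 mo → does not qualify.

Product A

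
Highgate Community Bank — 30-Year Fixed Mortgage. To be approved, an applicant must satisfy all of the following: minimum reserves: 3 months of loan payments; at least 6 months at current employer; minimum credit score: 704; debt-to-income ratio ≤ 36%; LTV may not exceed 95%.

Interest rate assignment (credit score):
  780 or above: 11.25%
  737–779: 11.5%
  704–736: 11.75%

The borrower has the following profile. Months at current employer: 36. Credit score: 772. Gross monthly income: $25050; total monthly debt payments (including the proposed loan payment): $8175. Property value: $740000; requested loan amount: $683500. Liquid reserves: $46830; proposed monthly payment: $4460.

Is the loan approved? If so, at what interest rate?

Approved at 11.5%

Credit score 772 ≥ 704 (meets minimum)
DTI = 8,175/25,050 = 32.6% ≤ 36%
Loan-to-value = 683,500/740,000 = 92.4% — pass (95% max)
Employment 36 ≥ 6 months
Reserves = 46,830/4,460 = 10.5 months ≥ 3
All requirements met. Score 772 falls in the 737–779 tier → 11.5%.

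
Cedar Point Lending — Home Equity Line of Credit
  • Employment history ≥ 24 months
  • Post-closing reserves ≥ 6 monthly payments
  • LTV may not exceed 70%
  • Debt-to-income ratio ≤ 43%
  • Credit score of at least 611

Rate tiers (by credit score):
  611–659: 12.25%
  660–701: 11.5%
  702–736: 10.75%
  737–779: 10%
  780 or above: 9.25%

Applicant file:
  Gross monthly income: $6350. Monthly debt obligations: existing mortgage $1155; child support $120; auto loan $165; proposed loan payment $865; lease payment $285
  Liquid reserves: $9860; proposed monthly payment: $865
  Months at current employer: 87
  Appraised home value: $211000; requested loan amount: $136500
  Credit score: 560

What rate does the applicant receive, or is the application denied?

Credit score 560 < 611 (below minimum)
Loan-to-value = 136,500/211,000 = 64.7% — pass (70% max)
Reserves = 9,860/865 = 11.4 months ≥ 6
Employment 87 ≥ 24 months
Total monthly debts = (1,155 + 120 + 165 + 865 + 285) = 2,590. DTI: 2,590 ÷ 6,350 = 40.8%, within the 43% cap
Not all requirements met → denied.

Denied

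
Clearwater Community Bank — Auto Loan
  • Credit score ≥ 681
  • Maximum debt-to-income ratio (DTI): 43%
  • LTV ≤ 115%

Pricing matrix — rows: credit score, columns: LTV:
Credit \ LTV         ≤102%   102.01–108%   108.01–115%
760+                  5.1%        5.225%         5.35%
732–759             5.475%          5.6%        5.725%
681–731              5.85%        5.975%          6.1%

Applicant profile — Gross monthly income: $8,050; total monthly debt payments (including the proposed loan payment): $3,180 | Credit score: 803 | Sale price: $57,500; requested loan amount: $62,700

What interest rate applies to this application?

5.35%

Credit score 803 ≥ 681; DTI: 3,180 ÷ 8,050 = 39.5%, within the 43% cap
LTV = 62,700/57,500 = 109% ≤ 115%
Credit 803 → row 760+; LTV 109% → column 108.01–115%. Grid cell → 5.35%.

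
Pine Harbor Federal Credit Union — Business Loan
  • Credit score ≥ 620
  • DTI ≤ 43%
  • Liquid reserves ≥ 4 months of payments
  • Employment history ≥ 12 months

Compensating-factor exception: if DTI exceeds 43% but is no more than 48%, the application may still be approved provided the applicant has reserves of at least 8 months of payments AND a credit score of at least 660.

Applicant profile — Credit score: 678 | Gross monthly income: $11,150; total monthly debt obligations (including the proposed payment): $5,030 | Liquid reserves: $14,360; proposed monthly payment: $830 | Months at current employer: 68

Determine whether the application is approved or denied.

Credit score 678 ≥ 620 (meets base)
DTI: 5,030 ÷ 11,150 = 45.1%, over the 43% base limit.
Liquid reserves cover 14,360/830 = 17.3 months — ≥ 4 required
Employment 68 ≥ 12 months
DTI 45.1% is within the 43%–48% exception band; checking compensating factors.
Override check — reserves: 17.3 mo (ok); score: 678 (ok).
Both override conditions satisfied; DTI exception granted.

Approved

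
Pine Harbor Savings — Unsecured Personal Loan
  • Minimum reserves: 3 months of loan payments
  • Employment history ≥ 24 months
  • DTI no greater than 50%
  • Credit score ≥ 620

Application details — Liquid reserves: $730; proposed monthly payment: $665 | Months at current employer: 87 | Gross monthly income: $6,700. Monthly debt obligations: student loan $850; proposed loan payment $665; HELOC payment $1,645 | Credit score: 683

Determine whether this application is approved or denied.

Liquid reserves cover 730/665 = 1.1 months — < 3 required
Employment 87 ≥ 24 months
Total monthly debts = (850 + 665 + 1,645) = 3,160. DTI = 3,160/6,700 = 47.2% ≤ 50%
Credit score 683 ≥ 620 (meets)
Fails on reserves.

Denied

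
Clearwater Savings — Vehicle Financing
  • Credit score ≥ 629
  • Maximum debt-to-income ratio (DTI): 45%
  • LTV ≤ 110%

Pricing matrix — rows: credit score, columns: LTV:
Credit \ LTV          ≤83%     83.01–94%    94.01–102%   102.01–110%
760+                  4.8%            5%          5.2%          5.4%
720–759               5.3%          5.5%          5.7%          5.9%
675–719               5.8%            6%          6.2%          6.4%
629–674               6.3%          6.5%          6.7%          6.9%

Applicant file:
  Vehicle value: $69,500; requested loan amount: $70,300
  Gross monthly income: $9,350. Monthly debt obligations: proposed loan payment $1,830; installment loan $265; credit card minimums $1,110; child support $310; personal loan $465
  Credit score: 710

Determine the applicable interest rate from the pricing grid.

6.2%

Credit score 710 ≥ 629; Total monthly debts = (1,830 + 265 + 1,110 + 310 + 465) = 3,980. DTI = 3,980/9,350 = 42.6% ≤ 45%
LTV = 70,300/69,500 = 101.2% ≤ 110%
Row: 710 falls in 675–719. Column: 101.2% falls in 94.01–102%. Rate = 6.2%.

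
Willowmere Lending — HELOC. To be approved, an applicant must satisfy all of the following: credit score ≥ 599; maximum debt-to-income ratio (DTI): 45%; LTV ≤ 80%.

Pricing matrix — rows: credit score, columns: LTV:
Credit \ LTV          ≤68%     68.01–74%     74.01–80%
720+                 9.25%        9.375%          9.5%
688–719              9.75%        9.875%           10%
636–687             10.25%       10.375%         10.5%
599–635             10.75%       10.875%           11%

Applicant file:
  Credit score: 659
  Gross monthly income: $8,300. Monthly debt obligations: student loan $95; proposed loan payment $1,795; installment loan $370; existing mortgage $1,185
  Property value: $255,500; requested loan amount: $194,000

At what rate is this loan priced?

Credit score 659 ≥ 599; Total monthly debts = (95 + 1,795 + 370 + 1,185) = 3,445. DTI = 3,445/8,300 = 41.5% ≤ 45%
Loan-to-value = 194,000/255,500 = 75.9% — pass (80% max)
Row: 659 falls in 636–687. Column: 75.9% falls in 74.01–80%. Rate = 10.5%.

10.5%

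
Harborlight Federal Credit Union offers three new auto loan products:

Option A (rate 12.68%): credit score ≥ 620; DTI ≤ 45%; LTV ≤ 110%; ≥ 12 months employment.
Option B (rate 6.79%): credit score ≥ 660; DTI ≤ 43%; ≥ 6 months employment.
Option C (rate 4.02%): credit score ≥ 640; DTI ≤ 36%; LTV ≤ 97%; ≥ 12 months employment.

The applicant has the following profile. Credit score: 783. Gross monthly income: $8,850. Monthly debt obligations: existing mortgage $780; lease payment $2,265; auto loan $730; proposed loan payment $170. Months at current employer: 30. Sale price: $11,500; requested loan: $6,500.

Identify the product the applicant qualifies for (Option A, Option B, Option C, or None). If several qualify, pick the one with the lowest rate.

Total debts = (780 + 2,265 + 730 + 170) = 3,945; DTI = 3,945/8,850 = 44.6%.
LTV = 6,500/11,500 = 56.5%.
Option A: score 783 ≥ 620; DTI 44.6% ≤ 45%; LTV 56.5% ≤ 110%; employment 30 ≥ 12 mo → qualifies.
Option B: score 783 ≥ 660; DTI 44.6% > 43%; employment 30 ≥ 6 mo → does not qualify.
Option C: score 783 ≥ 640; DTI 44.6% > 36%; LTV 56.5% ≤ 97%; employment 30 ≥ 12 mo → does not qualify.

Option A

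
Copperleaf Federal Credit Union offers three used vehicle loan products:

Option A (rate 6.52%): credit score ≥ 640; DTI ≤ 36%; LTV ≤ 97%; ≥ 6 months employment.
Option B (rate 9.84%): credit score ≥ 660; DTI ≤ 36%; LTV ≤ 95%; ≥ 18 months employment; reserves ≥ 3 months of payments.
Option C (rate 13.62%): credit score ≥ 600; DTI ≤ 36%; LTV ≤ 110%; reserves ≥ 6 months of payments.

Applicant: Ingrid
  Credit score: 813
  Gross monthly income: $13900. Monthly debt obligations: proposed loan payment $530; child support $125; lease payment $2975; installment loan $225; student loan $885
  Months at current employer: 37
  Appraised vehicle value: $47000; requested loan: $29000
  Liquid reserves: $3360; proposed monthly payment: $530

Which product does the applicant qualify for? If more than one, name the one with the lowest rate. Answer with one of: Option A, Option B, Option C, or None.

Option A

Total debts = (530 + 125 + 2,975 + 225 + 885) = 4,740; DTI = 4,740/13,900 = 34.1%.
LTV = 29,000/47,000 = 61.7%.
Reserves = 3,360/530 = 6.3 months.
Option A: score 813 ≥ 640; DTI 34.1% ≤ 36%; LTV 61.7% ≤ 97%; employment 37 ≥ 6 mo → qualifies.
Option B: score 813 ≥ 660; DTI 34.1% ≤ 36%; LTV 61.7% ≤ 95%; employment 37 ≥ 18 mo; reserves 6.3 ≥ 3 mo → qualifies.
Option C: score 813 ≥ 600; DTI 34.1% ≤ 36%; LTV 61.7% ≤ 110%; reserves 6.3 ≥ 6 mo → qualifies.
Qualifying: Option A, Option B, Option C. Lowest rate is 6.52% → Option A.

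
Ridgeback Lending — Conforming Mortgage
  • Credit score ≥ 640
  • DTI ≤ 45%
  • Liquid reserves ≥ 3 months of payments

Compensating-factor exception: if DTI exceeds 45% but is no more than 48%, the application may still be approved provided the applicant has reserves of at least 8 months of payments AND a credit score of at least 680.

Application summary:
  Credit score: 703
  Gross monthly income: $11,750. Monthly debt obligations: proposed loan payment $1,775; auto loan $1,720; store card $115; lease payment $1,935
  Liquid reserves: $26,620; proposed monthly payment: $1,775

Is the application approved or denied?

Approved

Credit score 703 ≥ 640 (meets base)
Total debts = (1,775 + 1,720 + 115 + 1,935) = 5,545. DTI = 5,545/11,750 = 47.2% > 45% — standard DTI limit exceeded.
Liquid reserves cover 26,620/1,775 = 15.0 months — ≥ 3 required
DTI 47.2% is within the 45%–48% exception band; checking compensating factors.
Reserves 15.0 ≥ 8 months; credit score 703 ≥ 680.
Both override conditions satisfied; DTI exception granted.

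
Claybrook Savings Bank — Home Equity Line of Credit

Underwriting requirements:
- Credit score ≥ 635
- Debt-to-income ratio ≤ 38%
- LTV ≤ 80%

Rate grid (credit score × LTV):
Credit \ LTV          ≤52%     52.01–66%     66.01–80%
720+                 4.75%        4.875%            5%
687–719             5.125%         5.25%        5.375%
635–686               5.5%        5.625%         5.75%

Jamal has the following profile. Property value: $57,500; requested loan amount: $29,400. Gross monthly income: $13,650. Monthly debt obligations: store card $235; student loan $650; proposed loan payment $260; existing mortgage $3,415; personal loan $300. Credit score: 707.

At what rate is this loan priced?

5.125%

Credit score 707 ≥ 635; Total monthly debts = (235 + 650 + 260 + 3,415 + 300) = 4,860. DTI: 4,860 ÷ 13,650 = 35.6%, within the 38% cap
LTV: 29,400 ÷ 57,500 = 51.1%, within 80% cap
Score 707 is in the 687–719 band; LTV 51.1% is in the ≤52% band → 5.125%.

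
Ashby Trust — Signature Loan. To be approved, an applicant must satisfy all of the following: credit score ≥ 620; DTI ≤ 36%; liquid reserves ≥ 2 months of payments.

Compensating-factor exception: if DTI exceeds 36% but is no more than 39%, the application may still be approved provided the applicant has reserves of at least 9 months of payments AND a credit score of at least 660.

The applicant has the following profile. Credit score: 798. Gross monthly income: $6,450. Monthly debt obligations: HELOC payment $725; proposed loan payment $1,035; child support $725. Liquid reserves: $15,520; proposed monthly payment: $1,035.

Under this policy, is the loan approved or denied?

Credit score 798 ≥ 620 (meets base)
Total debts = (725 + 1,035 + 725) = 2,485. DTI = 2,485/6,450 = 38.5% > 36% — standard DTI limit exceeded.
Liquid reserves cover 15,520/1,035 = 15.0 months — ≥ 2 required
DTI 38.5% is within the 36%–39% exception band; checking compensating factors.
Override check — reserves: 15.0 mo (ok); score: 798 (ok).
Both override conditions satisfied; DTI exception granted.

Approved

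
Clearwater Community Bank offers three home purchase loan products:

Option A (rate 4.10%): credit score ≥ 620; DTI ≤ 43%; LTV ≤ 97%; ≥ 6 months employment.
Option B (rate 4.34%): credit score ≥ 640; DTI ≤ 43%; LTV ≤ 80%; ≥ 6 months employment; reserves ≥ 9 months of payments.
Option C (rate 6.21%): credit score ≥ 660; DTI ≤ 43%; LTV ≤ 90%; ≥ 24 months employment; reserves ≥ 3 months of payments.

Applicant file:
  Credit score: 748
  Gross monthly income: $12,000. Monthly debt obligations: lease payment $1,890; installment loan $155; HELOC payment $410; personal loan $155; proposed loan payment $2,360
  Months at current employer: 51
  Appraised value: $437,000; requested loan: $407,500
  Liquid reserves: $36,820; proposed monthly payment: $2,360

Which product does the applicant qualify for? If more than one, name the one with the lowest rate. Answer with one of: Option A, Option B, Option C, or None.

Total debts = (1,890 + 155 + 410 + 155 + 2,360) = 4,970; DTI = 4,970/12,000 = 41.4%.
LTV = 407,500/437,000 = 93.2%.
Reserves = 36,820/2,360 = 15.6 months.
Option A: score 748 ≥ 620; DTI 41.4% ≤ 43%; LTV 93.2% ≤ 97%; employment 51 ≥ 6 mo → qualifies.
Option B: score 748 ≥ 640; DTI 41.4% ≤ 43%; LTV 93.2% > 80%; employment 51 ≥ 6 mo; reserves 15.6 ≥ 9 mo → does not qualify.
Option C: score 748 ≥ 660; DTI 41.4% ≤ 43%; LTV 93.2% > 90%; employment 51 ≥ 24 mo; reserves 15.6 ≥ 3 mo → does not qualify.

Option A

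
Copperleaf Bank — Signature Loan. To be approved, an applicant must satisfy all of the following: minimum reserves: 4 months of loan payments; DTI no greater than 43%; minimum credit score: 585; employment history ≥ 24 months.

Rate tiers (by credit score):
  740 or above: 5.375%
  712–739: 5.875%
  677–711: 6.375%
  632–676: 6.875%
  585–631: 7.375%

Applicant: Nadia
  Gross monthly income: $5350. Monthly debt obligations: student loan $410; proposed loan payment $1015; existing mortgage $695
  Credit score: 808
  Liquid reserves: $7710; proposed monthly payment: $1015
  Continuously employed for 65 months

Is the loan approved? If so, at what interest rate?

Credit score 808 ≥ 585 (meets minimum)
Employment 65 ≥ 24 months
Total monthly debts = (410 + 1,015 + 695) = 2,120. Debt-to-income = 2,120/5,350 = 39.6% — meets 43% limit
Reserves: 7,710 ÷ 1,015 = 7.6 months (meets 4-month minimum)
All requirements met. Score 808 falls in the 740 or above tier → 5.375%.

Approved at 5.375%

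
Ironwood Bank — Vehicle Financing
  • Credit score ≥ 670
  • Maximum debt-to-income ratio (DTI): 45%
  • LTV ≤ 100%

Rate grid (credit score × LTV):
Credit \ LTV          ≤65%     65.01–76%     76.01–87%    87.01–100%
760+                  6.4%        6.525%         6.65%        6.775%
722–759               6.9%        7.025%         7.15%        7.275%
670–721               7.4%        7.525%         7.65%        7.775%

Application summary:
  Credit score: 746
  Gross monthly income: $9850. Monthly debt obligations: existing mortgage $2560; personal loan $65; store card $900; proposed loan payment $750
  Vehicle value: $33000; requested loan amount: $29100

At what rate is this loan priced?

7.275%

Credit score 746 ≥ 670; Total monthly debts = (2,560 + 65 + 900 + 750) = 4,275. DTI = 4,275/9,850 = 43.4% ≤ 45%
Loan-to-value = 29,100/33,000 = 88.2% — pass (100% max)
Credit 746 → row 722–759; LTV 88.2% → column 87.01–100%. Grid cell → 7.275%.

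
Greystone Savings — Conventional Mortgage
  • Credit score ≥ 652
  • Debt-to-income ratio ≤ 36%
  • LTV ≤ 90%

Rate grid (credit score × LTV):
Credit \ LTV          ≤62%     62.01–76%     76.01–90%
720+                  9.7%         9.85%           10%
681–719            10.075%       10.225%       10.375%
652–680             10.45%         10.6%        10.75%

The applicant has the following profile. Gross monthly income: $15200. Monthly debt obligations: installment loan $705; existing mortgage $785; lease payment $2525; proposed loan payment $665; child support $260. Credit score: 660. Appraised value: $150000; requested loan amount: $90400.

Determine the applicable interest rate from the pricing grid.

Credit score 660 ≥ 652; Total monthly debts = (705 + 785 + 2,525 + 665 + 260) = 4,940. DTI = 4,940/15,200 = 32.5% ≤ 36%
LTV: 90,400 ÷ 150,000 = 60.3%, within 90% cap
Credit 660 → row 652–680; LTV 60.3% → column ≤62%. Grid cell → 10.45%.

10.45%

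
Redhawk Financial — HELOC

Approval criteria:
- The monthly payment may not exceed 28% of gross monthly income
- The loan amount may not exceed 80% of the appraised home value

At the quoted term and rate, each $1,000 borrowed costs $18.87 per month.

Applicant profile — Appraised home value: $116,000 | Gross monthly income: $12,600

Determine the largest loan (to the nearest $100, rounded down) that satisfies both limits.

$92,800

Payment cap: 28% × $12,600 = $3,528/month.
At $18.87 per $1,000, that supports 3,528/18.87 × 1,000 ≈ $186,963 → $186,900.
LTV cap: 80% × $116,000 = $92,800 → $92,800.
Binding constraint: loan-to-value.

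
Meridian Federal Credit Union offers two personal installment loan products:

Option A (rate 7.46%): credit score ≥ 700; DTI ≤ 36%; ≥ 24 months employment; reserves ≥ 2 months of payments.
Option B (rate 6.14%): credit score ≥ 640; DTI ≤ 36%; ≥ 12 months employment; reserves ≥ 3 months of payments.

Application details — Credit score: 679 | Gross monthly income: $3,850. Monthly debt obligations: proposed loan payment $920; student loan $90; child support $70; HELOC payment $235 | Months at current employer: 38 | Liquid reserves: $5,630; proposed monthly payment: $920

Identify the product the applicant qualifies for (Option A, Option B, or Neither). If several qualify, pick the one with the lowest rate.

Option B

Total debts = (920 + 90 + 70 + 235) = 1,315; DTI = 1,315/3,850 = 34.2%.
Reserves = 5,630/920 = 6.1 months.
Option A: score 679 < 700; DTI 34.2% ≤ 36%; employment 38 ≥ 24 mo; reserves 6.1 ≥ 2 mo → does not qualify.
Option B: score 679 ≥ 640; DTI 34.2% ≤ 36%; employment 38 ≥ 12 mo; reserves 6.1 ≥ 3 mo → qualifies.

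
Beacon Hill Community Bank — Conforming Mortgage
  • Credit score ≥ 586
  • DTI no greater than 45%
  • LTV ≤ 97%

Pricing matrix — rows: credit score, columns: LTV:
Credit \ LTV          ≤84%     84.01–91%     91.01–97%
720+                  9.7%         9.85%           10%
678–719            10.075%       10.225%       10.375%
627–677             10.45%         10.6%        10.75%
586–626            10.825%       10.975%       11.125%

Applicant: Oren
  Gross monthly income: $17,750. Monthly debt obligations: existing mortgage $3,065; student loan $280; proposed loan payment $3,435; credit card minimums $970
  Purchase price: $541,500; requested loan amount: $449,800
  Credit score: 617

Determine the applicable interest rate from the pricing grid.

Credit score 617 ≥ 586; Total monthly debts = (3,065 + 280 + 3,435 + 970) = 7,750. DTI: 7,750 ÷ 17,750 = 43.7%, within the 45% cap
LTV = 449,800/541,500 = 83.1% ≤ 97%
Credit 617 → row 586–626; LTV 83.1% → column ≤84%. Grid cell → 10.825%.

10.825%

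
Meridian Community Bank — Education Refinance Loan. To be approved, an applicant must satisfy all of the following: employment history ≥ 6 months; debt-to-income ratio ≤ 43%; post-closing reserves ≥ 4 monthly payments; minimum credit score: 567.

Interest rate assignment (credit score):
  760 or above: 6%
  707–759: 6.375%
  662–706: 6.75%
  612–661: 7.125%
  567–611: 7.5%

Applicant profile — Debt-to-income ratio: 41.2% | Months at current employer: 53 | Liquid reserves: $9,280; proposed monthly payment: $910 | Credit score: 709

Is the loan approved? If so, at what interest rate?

Approved at 6.375%

Credit score 709 ≥ 567 (meets minimum)
Employment 53 ≥ 6 months
Liquid reserves cover 9,280/910 = 10.2 months — ≥ 4 required
Debt-to-income 41.2% vs 43% cap — pass
All requirements met. Score 709 falls in the 707–759 tier → 6.375%.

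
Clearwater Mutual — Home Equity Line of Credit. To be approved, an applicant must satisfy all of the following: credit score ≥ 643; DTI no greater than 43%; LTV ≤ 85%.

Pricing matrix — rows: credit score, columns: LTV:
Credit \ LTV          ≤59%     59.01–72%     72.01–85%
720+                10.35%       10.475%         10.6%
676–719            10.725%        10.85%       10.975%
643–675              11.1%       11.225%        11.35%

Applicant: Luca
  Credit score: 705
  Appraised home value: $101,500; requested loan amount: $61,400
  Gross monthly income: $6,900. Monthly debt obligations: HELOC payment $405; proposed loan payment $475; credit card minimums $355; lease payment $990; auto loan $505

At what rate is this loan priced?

Credit score 705 ≥ 643; Total monthly debts = (405 + 475 + 355 + 990 + 505) = 2,730. DTI = 2,730/6,900 = 39.6% ≤ 43%
Loan-to-value = 61,400/101,500 = 60.5% — pass (85% max)
Row: 705 falls in 676–719. Column: 60.5% falls in 59.01–72%. Rate = 10.85%.

10.85%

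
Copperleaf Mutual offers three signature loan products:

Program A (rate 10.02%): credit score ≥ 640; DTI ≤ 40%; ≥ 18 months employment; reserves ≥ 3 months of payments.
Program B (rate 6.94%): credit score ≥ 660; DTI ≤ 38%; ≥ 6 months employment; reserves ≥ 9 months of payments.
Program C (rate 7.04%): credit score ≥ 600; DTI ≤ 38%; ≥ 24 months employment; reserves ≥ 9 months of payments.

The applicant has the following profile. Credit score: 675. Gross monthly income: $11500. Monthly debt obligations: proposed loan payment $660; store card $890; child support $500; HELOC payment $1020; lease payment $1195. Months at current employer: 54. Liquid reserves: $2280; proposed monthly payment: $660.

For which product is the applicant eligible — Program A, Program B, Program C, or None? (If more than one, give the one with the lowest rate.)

Program A

Total debts = (660 + 890 + 500 + 1,020 + 1,195) = 4,265; DTI = 4,265/11,500 = 37.1%.
Reserves = 2,280/660 = 3.5 months.
Program A: score 675 ≥ 640; DTI 37.1% ≤ 40%; employment 54 ≥ 18 mo; reserves 3.5 ≥ 3 mo → qualifies.
Program B: score 675 ≥ 660; DTI 37.1% ≤ 38%; employment 54 ≥ 6 mo; reserves 3.5 < 9 mo → does not qualify.
Program C: score 675 ≥ 600; DTI 37.1% ≤ 38%; employment 54 ≥ 24 mo; reserves 3.5 < 9 mo → does not qualify.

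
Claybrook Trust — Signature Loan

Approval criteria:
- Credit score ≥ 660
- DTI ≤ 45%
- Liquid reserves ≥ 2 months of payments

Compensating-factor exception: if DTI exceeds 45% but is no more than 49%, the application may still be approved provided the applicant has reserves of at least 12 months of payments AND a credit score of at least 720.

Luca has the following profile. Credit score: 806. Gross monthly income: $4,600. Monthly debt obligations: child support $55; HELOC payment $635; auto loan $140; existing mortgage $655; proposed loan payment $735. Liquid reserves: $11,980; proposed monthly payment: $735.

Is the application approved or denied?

Credit score 806 ≥ 660 (meets base)
Total debts = (55 + 635 + 140 + 655 + 735) = 2,220. DTI: 2,220 ÷ 4,600 = 48.3%, over the 45% base limit.
Reserves = 11,980/735 = 16.3 months ≥ 2
48.3% falls in the override range (45%–49%), so the compensating-factor test applies.
Override check — reserves: 16.3 mo (ok); score: 806 (ok).
Both override conditions satisfied; DTI exception granted.

Approved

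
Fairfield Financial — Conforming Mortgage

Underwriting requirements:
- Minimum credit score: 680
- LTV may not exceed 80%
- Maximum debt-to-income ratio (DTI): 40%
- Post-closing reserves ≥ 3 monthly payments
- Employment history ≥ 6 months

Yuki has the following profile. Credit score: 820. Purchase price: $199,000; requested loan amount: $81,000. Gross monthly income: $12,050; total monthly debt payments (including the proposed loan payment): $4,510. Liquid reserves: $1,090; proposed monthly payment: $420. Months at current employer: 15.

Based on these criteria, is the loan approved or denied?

Denied

Credit score 820 ≥ 680 (meets)
LTV: 81,000 ÷ 199,000 = 40.7%, within 80% cap
DTI = 4,510/12,050 = 37.4% ≤ 40%
Reserves = 1,090/420 = 2.6 months < 3
Employment 15 ≥ 6 months
Fails on reserves.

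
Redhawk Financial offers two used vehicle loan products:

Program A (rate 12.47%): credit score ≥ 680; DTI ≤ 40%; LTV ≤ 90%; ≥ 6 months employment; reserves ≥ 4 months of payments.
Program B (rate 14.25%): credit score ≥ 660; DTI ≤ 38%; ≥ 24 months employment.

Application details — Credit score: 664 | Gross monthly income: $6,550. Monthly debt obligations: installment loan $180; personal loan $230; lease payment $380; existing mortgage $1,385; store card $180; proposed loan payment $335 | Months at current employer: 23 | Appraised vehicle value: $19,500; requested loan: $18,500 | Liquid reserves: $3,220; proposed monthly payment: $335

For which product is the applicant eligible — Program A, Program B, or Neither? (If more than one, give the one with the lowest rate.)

Neither

Total debts = (180 + 230 + 380 + 1,385 + 180 + 335) = 2,690; DTI = 2,690/6,550 = 41.1%.
LTV = 18,500/19,500 = 94.9%.
Reserves = 3,220/335 = 9.6 months.
Program A: score 664 < 680; DTI 41.1% > 40%; LTV 94.9% > 90%; employment 23 ≥ 6 mo; reserves 9.6 ≥ 4 mo → does not qualify.
Program B: score 664 ≥ 660; DTI 41.1% > 38%; employment 23 < 24 mo → does not qualify.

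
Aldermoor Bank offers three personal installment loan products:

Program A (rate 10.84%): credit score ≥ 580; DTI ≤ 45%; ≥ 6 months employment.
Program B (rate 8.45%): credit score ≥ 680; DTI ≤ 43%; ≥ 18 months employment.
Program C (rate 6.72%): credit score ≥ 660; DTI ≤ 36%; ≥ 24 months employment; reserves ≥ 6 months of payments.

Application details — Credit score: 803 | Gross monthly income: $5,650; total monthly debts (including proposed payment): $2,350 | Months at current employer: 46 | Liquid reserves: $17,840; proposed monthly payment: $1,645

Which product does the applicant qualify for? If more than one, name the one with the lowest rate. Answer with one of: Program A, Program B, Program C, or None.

Program B

DTI = 2,350/5,650 = 41.6%.
Reserves = 17,840/1,645 = 10.8 months.
Program A: score 803 ≥ 580; DTI 41.6% ≤ 45%; employment 46 ≥ 6 mo → qualifies.
Program B: score 803 ≥ 680; DTI 41.6% ≤ 43%; employment 46 ≥ 18 mo → qualifies.
Program C: score 803 ≥ 660; DTI 41.6% > 36%; employment 46 ≥ 24 mo; reserves 10.8 ≥ 6 mo → does not qualify.
Qualifying: Program A, Program B. Lowest rate is 8.45% → Program B.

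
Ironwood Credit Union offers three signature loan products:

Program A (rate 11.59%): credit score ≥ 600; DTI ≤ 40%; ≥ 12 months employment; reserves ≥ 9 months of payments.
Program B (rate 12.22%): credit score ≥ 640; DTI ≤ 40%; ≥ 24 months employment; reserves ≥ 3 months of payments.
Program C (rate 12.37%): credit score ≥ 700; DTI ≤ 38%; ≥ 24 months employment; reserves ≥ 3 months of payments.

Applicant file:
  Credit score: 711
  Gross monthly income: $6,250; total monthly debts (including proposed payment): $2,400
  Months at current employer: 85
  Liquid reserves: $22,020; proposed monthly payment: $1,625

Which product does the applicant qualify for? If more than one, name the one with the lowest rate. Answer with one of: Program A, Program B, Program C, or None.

Program A

DTI = 2,400/6,250 = 38.4%.
Reserves = 22,020/1,625 = 13.6 months.
Program A: score 711 ≥ 600; DTI 38.4% ≤ 40%; employment 85 ≥ 12 mo; reserves 13.6 ≥ 9 mo → qualifies.
Program B: score 711 ≥ 640; DTI 38.4% ≤ 40%; employment 85 ≥ 24 mo; reserves 13.6 ≥ 3 mo → qualifies.
Program C: score 711 ≥ 700; DTI 38.4% > 38%; employment 85 ≥ 24 mo; reserves 13.6 ≥ 3 mo → does not qualify.
Qualifying: Program A, Program B. Lowest rate is 11.59% → Program A.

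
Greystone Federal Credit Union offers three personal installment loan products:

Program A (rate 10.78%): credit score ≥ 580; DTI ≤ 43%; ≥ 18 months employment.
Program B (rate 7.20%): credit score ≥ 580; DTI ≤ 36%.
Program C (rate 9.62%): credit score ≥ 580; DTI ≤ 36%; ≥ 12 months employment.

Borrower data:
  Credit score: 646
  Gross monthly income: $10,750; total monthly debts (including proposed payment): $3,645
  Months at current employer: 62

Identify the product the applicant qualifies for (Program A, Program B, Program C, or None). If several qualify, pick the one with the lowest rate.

Program B

DTI = 3,645/10,750 = 33.9%.
Program A: score 646 ≥ 580; DTI 33.9% ≤ 43%; employment 62 ≥ 18 mo → qualifies.
Program B: score 646 ≥ 580; DTI 33.9% ≤ 36% → qualifies.
Program C: score 646 ≥ 580; DTI 33.9% ≤ 36%; employment 62 ≥ 12 mo → qualifies.
Qualifying: Program A, Program B, Program C. Lowest rate is 7.20% → Program B.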